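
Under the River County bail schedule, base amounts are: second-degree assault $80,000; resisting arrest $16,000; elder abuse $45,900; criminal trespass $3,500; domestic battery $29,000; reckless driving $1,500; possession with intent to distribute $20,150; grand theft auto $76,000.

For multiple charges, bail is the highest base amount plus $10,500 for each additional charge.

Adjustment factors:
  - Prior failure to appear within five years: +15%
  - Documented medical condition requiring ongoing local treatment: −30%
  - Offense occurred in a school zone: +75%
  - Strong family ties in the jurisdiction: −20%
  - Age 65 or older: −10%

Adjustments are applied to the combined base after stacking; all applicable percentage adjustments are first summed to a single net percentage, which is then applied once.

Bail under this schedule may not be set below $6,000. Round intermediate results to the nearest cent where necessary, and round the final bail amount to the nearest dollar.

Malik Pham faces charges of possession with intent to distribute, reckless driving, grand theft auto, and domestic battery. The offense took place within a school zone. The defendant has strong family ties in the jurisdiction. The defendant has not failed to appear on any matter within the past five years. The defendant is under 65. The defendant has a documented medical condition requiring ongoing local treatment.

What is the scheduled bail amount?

$134,375

Base amounts from the schedule: possession with intent to distribute $20,150; reckless driving $1,500; grand theft auto $76,000; domestic battery $29,000.
Stacking rule: highest base plus $10,500 per additional charge. Highest is grand theft auto at $76,000; 3 additional charges → +$31,500. Combined base = $107,500.
Net percentage adjustment: −30% +75% −20% = +25%. $107,500 × 1.25 = $134,375.
$134,375 is at or above the $6,000 minimum.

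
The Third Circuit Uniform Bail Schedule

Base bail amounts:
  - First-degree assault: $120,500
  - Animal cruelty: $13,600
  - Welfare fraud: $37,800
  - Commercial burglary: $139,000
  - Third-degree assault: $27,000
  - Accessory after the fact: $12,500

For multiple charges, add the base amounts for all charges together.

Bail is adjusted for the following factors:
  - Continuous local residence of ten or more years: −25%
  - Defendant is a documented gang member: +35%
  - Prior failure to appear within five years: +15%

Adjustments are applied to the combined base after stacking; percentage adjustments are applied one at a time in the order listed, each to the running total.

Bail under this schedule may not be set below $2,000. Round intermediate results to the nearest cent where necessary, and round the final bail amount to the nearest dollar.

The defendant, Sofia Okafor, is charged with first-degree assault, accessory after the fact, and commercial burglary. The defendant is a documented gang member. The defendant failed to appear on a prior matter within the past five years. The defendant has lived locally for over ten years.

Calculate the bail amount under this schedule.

$316,710

Base amounts from the schedule: first-degree assault $120,500; accessory after the fact $12,500; commercial burglary $139,000.
Stacking rule: sum of all bases. $120,500 + $12,500 + $139,000 = $272,000.
Continuous local residence of ten or more years (−25%): $272,000 × 0.75 = $204,000.
Defendant is a documented gang member (+35%): $204,000 × 1.35 = $275,400.
Prior failure to appear within five years (+15%): $275,400 × 1.15 = $316,710.
$316,710 is at or above the $2,000 minimum.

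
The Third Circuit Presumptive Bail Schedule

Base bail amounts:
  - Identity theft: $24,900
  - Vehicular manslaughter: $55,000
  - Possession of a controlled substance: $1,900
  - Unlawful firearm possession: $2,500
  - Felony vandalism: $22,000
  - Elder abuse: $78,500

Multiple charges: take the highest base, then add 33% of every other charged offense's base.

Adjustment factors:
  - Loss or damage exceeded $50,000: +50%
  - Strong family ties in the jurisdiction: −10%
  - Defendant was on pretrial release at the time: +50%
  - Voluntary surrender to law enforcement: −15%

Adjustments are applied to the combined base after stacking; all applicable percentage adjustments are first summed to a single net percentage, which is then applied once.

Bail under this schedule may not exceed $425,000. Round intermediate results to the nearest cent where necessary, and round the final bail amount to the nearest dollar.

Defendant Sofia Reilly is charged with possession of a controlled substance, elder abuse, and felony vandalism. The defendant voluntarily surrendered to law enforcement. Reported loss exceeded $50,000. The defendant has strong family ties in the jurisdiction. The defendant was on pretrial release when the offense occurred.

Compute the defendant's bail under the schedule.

$151,177

Base amounts from the schedule: possession of a controlled substance $1,900; elder abuse $78,500; felony vandalism $22,000.
Stacking rule: highest base plus 33% of each additional charge. Highest is elder abuse at $78,500. Additional: $1,900 × 33% = $627; $22,000 × 33% = $7,260. Combined base = $78,500 + $7,887 = $86,387.
Net percentage adjustment: +50% −10% +50% −15% = +75%. $86,387 × 1.75 = $151,177.25.
$151,177.25 is within the $425,000 maximum.
Rounded to the nearest dollar: $151,177.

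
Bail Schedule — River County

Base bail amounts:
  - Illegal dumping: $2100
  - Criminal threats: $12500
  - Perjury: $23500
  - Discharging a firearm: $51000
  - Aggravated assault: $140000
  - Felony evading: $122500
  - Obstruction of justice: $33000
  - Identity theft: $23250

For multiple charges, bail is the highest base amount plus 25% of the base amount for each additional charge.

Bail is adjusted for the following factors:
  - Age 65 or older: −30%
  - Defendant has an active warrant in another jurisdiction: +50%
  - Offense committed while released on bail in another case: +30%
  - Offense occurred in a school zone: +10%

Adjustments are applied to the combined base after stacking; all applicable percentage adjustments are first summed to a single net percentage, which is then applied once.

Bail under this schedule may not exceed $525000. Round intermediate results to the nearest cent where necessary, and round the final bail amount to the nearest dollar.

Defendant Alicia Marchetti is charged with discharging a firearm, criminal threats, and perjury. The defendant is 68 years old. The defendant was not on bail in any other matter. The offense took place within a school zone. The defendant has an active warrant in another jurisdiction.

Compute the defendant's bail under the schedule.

$78000

Base amounts from the schedule: discharging a firearm $51000; criminal threats $12500; perjury $23500.
Stacking rule: highest base plus 25% of each additional charge. Highest is discharging a firearm at $51000. Additional: $12500 × 25% = $3125; $23500 × 25% = $5875. Combined base = $51000 + $9000 = $60000.
Net percentage adjustment: −30% +50% +10% = +30%. $60000 × 1.3 = $78000.
$78000 is within the $525000 maximum.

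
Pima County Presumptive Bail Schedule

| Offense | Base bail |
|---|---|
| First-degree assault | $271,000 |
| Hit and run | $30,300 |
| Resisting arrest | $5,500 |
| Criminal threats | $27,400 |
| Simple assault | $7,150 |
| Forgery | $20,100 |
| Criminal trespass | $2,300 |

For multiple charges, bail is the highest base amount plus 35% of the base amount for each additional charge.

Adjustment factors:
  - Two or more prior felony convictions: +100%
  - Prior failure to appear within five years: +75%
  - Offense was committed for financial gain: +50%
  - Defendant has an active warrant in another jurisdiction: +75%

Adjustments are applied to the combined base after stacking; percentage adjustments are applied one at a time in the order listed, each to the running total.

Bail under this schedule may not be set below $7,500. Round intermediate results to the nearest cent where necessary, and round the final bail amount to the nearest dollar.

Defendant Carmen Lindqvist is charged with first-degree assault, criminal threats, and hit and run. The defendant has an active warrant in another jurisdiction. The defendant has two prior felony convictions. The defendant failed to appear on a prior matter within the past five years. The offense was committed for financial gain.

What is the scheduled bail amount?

$2,675,354

Base amounts from the schedule: first-degree assault $271,000; criminal threats $27,400; hit and run $30,300.
Stacking rule: highest base plus 35% of each additional charge. Highest is first-degree assault at $271,000. Additional: $27,400 × 35% = $9,590; $30,300 × 35% = $10,605. Combined base = $271,000 + $20,195 = $291,195.
Two or more prior felony convictions (+100%): $291,195 × 2 = $582,390.
Prior failure to appear within five years (+75%): $582,390 × 1.75 = $1,019,182.50.
Offense was committed for financial gain (+50%): $1,019,182.50 × 1.5 = $1,528,773.75.
Defendant has an active warrant in another jurisdiction (+75%): $1,528,773.75 × 1.75 = $2,675,354.06.
$2,675,354.06 is at or above the $7,500 minimum.
Rounded to the nearest dollar: $2,675,354.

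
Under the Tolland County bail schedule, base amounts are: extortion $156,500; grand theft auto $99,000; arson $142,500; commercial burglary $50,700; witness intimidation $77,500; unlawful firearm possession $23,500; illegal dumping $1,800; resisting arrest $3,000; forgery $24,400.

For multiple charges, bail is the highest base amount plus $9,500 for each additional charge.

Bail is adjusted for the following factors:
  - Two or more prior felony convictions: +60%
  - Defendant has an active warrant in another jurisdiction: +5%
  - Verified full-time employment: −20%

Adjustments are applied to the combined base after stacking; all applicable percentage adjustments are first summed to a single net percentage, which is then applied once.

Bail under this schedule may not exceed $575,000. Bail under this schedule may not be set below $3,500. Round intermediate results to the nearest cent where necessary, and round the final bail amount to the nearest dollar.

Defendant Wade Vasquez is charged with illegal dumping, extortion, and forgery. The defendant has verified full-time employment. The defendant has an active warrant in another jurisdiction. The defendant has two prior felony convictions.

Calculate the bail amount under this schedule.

Base amounts from the schedule: illegal dumping $1,800; extortion $156,500; forgery $24,400.
Stacking rule: highest base plus $9,500 per additional charge. Highest is extortion at $156,500; 2 additional charges → +$19,000. Combined base = $175,500.
Net percentage adjustment: +60% +5% −20% = +45%. $175,500 × 1.45 = $254,475.
$254,475 is within the $575,000 maximum.
$254,475 is at or above the $3,500 minimum.

$254,475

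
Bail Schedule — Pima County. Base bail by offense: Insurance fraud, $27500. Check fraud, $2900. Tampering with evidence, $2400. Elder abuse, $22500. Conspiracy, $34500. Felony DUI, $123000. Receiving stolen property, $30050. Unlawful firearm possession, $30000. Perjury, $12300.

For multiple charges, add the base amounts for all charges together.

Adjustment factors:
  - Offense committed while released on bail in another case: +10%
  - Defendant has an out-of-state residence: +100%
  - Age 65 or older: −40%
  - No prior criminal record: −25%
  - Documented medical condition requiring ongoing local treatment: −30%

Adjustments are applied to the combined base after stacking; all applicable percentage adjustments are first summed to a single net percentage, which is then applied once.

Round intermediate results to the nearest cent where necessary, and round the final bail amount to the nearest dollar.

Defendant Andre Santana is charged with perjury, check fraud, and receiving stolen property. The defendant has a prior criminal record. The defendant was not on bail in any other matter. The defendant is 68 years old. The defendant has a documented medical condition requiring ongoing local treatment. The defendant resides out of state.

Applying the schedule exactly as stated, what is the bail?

$58825

Base amounts from the schedule: perjury $12300; check fraud $2900; receiving stolen property $30050.
Stacking rule: sum of all bases. $12300 + $2900 + $30050 = $45250.
Net percentage adjustment: +100% −40% −30% = +30%. $45250 × 1.3 = $58825.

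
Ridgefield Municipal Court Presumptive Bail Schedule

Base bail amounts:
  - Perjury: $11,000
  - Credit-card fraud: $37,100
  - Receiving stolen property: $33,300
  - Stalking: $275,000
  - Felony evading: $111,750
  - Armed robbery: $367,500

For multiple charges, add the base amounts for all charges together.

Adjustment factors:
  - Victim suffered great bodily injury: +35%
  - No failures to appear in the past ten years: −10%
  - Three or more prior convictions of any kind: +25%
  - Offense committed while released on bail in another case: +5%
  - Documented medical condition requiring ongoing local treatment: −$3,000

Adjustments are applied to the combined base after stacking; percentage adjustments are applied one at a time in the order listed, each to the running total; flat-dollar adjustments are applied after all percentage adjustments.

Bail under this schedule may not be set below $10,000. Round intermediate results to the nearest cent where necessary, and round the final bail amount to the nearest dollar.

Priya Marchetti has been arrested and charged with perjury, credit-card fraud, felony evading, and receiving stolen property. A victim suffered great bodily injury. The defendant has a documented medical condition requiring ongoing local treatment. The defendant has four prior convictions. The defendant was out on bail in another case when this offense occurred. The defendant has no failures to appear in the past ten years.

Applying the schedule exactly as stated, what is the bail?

Base amounts from the schedule: perjury $11,000; credit-card fraud $37,100; felony evading $111,750; receiving stolen property $33,300.
Stacking rule: sum of all bases. $11,000 + $37,100 + $111,750 + $33,300 = $193,150.
Victim suffered great bodily injury (+35%): $193,150 × 1.35 = $260,752.50.
No failures to appear in the past ten years (−10%): $260,752.50 × 0.9 = $234,677.25.
Three or more prior convictions of any kind (+25%): $234,677.25 × 1.25 = $293,346.56.
Offense committed while released on bail in another case (+5%): $293,346.56 × 1.05 = $308,013.89.
Documented medical condition requiring ongoing local treatment (−$3,000 flat): $308,013.89 − $3,000 = $305,013.89.
$305,013.89 is at or above the $10,000 minimum.
Rounded to the nearest dollar: $305,014.

$305,014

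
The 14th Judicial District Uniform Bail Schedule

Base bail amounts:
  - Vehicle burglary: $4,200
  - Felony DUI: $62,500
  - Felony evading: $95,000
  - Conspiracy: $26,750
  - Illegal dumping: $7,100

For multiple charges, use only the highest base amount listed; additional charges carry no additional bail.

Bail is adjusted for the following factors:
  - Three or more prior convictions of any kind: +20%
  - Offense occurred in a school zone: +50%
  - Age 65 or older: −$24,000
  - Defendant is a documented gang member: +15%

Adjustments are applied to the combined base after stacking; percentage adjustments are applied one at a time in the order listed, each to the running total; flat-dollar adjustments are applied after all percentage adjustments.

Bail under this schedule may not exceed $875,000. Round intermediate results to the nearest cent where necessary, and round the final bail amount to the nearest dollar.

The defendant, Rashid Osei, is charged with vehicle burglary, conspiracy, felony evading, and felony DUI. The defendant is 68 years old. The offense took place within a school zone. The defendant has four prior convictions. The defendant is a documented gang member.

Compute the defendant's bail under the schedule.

$172,650

Base amounts from the schedule: vehicle burglary $4,200; conspiracy $26,750; felony evading $95,000; felony DUI $62,500.
Stacking rule: use the highest base only. Highest is felony evading at $95,000. Combined base = $95,000.
Three or more prior convictions of any kind (+20%): $95,000 × 1.2 = $114,000.
Offense occurred in a school zone (+50%): $114,000 × 1.5 = $171,000.
Defendant is a documented gang member (+15%): $171,000 × 1.15 = $196,650.
Age 65 or older (−$24,000 flat): $196,650 − $24,000 = $172,650.
$172,650 is within the $875,000 maximum.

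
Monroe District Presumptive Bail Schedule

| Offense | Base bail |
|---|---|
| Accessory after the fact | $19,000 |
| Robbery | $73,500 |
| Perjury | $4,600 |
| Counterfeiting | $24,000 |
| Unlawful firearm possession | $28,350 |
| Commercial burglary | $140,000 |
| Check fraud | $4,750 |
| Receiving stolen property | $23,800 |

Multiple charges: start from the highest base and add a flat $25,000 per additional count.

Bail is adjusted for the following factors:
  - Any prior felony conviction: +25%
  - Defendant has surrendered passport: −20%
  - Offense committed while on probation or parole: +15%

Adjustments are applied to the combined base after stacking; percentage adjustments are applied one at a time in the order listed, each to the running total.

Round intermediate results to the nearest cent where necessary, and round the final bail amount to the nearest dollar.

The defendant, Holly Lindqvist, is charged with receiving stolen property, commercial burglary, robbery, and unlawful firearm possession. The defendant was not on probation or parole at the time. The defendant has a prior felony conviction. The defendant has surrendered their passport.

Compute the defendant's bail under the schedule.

Base amounts from the schedule: receiving stolen property $23,800; commercial burglary $140,000; robbery $73,500; unlawful firearm possession $28,350.
Stacking rule: highest base plus $25,000 per additional charge. Highest is commercial burglary at $140,000; 3 additional charges → +$75,000. Combined base = $215,000.
Any prior felony conviction (+25%): $215,000 × 1.25 = $268,750.
Defendant has surrendered passport (−20%): $268,750 × 0.8 = $215,000.

$215,000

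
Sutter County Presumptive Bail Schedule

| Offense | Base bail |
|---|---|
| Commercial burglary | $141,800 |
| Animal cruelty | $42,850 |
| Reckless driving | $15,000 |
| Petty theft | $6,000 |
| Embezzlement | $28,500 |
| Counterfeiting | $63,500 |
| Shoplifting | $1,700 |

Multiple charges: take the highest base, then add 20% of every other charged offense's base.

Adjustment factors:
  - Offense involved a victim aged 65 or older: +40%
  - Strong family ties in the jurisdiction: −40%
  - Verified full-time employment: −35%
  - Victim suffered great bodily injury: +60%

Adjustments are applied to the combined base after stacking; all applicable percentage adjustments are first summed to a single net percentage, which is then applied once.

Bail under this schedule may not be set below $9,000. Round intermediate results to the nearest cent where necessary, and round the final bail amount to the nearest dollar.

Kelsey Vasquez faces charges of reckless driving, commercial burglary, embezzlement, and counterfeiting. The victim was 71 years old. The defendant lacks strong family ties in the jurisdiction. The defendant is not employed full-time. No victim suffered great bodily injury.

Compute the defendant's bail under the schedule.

$228,480

Base amounts from the schedule: reckless driving $15,000; commercial burglary $141,800; embezzlement $28,500; counterfeiting $63,500.
Stacking rule: highest base plus 20% of each additional charge. Highest is commercial burglary at $141,800. Additional: $15,000 × 20% = $3,000; $28,500 × 20% = $5,700; $63,500 × 20% = $12,700. Combined base = $141,800 + $21,400 = $163,200.
Offense involved a victim aged 65 or older (+40%): $163,200 × 1.4 = $228,480.
$228,480 is at or above the $9,000 minimum.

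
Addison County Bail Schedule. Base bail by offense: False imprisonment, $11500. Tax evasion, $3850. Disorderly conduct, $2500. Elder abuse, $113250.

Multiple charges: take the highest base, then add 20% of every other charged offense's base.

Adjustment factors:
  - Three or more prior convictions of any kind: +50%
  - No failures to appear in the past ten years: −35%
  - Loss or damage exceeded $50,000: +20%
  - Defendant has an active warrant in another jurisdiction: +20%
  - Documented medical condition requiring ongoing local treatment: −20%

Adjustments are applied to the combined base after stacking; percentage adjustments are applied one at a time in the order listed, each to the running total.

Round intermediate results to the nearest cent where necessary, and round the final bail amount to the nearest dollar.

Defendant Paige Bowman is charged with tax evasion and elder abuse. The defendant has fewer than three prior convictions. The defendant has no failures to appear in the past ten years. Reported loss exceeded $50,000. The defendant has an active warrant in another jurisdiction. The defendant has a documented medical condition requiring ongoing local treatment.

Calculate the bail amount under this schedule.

Base amounts from the schedule: tax evasion $3850; elder abuse $113250.
Stacking rule: highest base plus 20% of each additional charge. Highest is elder abuse at $113250. Additional: $3850 × 20% = $770. Combined base = $113250 + $770 = $114020.
No failures to appear in the past ten years (−35%): $114020 × 0.65 = $74113.
Loss or damage exceeded $50,000 (+20%): $74113 × 1.2 = $88935.60.
Defendant has an active warrant in another jurisdiction (+20%): $88935.60 × 1.2 = $106722.72.
Documented medical condition requiring ongoing local treatment (−20%): $106722.72 × 0.8 = $85378.18.
Rounded to the nearest dollar: $85378.

$85378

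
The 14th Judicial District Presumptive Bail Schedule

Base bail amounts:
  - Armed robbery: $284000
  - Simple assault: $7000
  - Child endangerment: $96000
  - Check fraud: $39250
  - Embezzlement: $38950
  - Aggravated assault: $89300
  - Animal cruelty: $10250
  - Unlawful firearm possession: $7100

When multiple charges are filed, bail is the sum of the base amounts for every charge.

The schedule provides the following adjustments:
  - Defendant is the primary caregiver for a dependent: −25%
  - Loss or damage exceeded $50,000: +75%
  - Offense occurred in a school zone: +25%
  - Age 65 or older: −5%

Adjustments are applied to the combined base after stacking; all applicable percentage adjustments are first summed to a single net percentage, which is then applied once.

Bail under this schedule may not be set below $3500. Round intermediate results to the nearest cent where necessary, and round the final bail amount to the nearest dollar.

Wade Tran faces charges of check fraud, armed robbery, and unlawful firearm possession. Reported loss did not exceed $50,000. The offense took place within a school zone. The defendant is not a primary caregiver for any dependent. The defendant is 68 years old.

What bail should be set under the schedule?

Base amounts from the schedule: check fraud $39250; armed robbery $284000; unlawful firearm possession $7100.
Stacking rule: sum of all bases. $39250 + $284000 + $7100 = $330350.
Net percentage adjustment: +25% −5% = +20%. $330350 × 1.2 = $396420.
$396420 is at or above the $3500 minimum.

$396420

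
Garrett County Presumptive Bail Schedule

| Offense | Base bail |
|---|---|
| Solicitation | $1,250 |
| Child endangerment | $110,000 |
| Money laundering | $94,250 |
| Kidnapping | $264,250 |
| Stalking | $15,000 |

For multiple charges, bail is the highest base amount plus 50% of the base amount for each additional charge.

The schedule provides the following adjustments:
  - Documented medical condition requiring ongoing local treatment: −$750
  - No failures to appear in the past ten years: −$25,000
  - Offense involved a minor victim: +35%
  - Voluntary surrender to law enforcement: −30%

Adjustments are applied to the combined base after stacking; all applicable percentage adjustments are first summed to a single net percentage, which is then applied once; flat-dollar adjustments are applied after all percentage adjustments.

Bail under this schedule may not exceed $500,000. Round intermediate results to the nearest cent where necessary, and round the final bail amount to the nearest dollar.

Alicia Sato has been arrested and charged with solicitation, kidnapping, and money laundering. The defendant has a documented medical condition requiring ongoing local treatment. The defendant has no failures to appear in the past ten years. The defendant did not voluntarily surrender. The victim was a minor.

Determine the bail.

Base amounts from the schedule: solicitation $1,250; kidnapping $264,250; money laundering $94,250.
Stacking rule: highest base plus 50% of each additional charge. Highest is kidnapping at $264,250. Additional: $1,250 × 50% = $625; $94,250 × 50% = $47,125. Combined base = $264,250 + $47,750 = $312,000.
Offense involved a minor victim (+35%): $312,000 × 1.35 = $421,200.
Documented medical condition requiring ongoing local treatment (−$750 flat): $421,200 − $750 = $420,450.
No failures to appear in the past ten years (−$25,000 flat): $420,450 − $25,000 = $395,450.
$395,450 is within the $500,000 maximum.

$395,450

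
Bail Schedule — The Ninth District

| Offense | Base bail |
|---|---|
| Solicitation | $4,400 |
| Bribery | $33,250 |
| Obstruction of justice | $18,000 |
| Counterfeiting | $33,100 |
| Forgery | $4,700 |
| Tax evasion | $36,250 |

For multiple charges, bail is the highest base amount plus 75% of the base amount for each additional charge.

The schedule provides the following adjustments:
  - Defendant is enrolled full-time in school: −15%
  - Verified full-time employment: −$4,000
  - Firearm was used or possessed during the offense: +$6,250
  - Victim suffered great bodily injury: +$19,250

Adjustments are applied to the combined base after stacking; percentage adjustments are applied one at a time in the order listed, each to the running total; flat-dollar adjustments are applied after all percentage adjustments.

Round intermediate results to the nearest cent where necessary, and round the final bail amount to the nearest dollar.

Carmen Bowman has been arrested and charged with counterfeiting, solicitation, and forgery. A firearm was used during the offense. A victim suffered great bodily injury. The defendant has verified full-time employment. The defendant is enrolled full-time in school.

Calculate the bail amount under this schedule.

$55,436

Base amounts from the schedule: counterfeiting $33,100; solicitation $4,400; forgery $4,700.
Stacking rule: highest base plus 75% of each additional charge. Highest is counterfeiting at $33,100. Additional: $4,400 × 75% = $3,300; $4,700 × 75% = $3,525. Combined base = $33,100 + $6,825 = $39,925.
Defendant is enrolled full-time in school (−15%): $39,925 × 0.85 = $33,936.25.
Verified full-time employment (−$4,000 flat): $33,936.25 − $4,000 = $29,936.25.
Firearm was used or possessed during the offense (+$6,250 flat): $29,936.25 + $6,250 = $36,186.25.
Victim suffered great bodily injury (+$19,250 flat): $36,186.25 + $19,250 = $55,436.25.
Rounded to the nearest dollar: $55,436.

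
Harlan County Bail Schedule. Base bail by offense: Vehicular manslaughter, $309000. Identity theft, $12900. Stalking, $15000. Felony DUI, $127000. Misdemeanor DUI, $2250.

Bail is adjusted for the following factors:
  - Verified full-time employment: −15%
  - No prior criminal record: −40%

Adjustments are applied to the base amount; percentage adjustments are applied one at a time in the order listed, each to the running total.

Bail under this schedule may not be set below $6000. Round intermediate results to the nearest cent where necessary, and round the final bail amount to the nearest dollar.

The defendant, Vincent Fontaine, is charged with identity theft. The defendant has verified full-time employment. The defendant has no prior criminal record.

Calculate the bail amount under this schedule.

$6579

Base amounts from the schedule: identity theft $12900.
Single charge. Combined base = $12900.
Verified full-time employment (−15%): $12900 × 0.85 = $10965.
No prior criminal record (−40%): $10965 × 0.6 = $6579.
$6579 is at or above the $6000 minimum.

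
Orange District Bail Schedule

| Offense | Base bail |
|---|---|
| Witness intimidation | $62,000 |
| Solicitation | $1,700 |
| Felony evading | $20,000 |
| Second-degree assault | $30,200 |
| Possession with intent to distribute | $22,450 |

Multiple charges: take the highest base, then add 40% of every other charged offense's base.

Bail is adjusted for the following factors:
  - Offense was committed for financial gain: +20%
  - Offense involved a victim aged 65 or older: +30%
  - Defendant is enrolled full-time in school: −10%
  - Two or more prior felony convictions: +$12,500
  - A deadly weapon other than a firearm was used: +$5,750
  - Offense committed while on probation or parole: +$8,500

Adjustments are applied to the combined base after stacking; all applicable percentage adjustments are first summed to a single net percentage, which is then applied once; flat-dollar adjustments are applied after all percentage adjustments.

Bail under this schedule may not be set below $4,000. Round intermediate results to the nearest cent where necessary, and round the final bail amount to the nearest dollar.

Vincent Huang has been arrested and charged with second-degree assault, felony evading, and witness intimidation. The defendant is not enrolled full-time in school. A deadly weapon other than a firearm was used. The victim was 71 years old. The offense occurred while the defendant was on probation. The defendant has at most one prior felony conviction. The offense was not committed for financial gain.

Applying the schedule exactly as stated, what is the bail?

Base amounts from the schedule: second-degree assault $30,200; felony evading $20,000; witness intimidation $62,000.
Stacking rule: highest base plus 40% of each additional charge. Highest is witness intimidation at $62,000. Additional: $30,200 × 40% = $12,080; $20,000 × 40% = $8,000. Combined base = $62,000 + $20,080 = $82,080.
Offense involved a victim aged 65 or older (+30%): $82,080 × 1.3 = $106,704.
A deadly weapon other than a firearm was used (+$5,750 flat): $106,704 + $5,750 = $112,454.
Offense committed while on probation or parole (+$8,500 flat): $112,454 + $8,500 = $120,954.
$120,954 is at or above the $4,000 minimum.

$120,954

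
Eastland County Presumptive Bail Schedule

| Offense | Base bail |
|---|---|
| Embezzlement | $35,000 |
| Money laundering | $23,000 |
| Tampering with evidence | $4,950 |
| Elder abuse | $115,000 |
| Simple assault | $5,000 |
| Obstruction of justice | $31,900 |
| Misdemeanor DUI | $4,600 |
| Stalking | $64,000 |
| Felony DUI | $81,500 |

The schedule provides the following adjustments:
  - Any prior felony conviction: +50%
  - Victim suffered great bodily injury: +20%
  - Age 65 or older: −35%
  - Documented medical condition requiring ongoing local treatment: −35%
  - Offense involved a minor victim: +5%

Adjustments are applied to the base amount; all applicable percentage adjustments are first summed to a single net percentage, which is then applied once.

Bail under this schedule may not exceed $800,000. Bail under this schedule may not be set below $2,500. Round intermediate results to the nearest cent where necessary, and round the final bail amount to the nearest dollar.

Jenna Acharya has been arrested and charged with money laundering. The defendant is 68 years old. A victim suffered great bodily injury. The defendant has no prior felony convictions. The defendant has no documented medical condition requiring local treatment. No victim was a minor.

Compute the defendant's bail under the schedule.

$19,550

Base amounts from the schedule: money laundering $23,000.
Single charge. Combined base = $23,000.
Net percentage adjustment: +20% −35% = −15%. $23,000 × 0.85 = $19,550.
$19,550 is within the $800,000 maximum.
$19,550 is at or above the $2,500 minimum.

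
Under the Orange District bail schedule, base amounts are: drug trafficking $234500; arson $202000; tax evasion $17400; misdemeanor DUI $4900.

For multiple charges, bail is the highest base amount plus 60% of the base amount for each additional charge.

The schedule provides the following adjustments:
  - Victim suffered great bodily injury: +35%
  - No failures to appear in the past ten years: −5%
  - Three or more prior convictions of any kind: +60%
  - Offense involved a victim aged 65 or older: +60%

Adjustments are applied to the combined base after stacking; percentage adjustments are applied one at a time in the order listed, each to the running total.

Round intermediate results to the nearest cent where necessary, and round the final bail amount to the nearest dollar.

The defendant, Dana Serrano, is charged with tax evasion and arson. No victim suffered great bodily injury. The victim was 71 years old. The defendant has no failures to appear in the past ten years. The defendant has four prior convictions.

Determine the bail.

Base amounts from the schedule: tax evasion $17400; arson $202000.
Stacking rule: highest base plus 60% of each additional charge. Highest is arson at $202000. Additional: $17400 × 60% = $10440. Combined base = $202000 + $10440 = $212440.
No failures to appear in the past ten years (−5%): $212440 × 0.95 = $201818.
Three or more prior convictions of any kind (+60%): $201818 × 1.6 = $322908.80.
Offense involved a victim aged 65 or older (+60%): $322908.80 × 1.6 = $516654.08.
Rounded to the nearest dollar: $516654.

$516654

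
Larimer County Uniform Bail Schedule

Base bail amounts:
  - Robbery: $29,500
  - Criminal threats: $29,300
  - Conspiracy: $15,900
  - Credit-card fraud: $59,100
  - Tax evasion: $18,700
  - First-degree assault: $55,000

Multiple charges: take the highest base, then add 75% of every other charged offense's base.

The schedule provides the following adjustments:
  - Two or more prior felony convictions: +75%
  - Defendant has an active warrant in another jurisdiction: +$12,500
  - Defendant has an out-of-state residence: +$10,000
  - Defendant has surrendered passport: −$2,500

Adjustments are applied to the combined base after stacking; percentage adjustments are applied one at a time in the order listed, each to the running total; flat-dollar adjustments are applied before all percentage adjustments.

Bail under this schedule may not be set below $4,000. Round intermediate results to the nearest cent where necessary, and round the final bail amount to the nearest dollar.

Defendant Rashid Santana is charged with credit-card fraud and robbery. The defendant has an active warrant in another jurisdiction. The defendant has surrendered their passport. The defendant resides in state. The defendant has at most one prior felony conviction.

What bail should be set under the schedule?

$91,225

Base amounts from the schedule: credit-card fraud $59,100; robbery $29,500.
Stacking rule: highest base plus 75% of each additional charge. Highest is credit-card fraud at $59,100. Additional: $29,500 × 75% = $22,125. Combined base = $59,100 + $22,125 = $81,225.
Defendant has an active warrant in another jurisdiction (+$12,500 flat): $81,225 + $12,500 = $93,725.
Defendant has surrendered passport (−$2,500 flat): $93,725 − $2,500 = $91,225.
$91,225 is at or above the $4,000 minimum.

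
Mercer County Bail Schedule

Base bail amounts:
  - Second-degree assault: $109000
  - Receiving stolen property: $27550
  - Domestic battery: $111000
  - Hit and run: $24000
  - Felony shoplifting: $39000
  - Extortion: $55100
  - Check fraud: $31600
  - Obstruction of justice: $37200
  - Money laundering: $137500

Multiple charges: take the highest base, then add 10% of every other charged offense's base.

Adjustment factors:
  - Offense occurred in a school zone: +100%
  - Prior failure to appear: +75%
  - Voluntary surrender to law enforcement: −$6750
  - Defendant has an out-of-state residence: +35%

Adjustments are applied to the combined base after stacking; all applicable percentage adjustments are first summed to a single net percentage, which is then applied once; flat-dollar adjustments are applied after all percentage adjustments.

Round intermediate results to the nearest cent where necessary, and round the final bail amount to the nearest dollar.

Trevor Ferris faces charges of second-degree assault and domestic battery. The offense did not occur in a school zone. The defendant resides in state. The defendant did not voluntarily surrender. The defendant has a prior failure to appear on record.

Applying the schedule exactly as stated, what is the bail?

Base amounts from the schedule: second-degree assault $109000; domestic battery $111000.
Stacking rule: highest base plus 10% of each additional charge. Highest is domestic battery at $111000. Additional: $109000 × 10% = $10900. Combined base = $111000 + $10900 = $121900.
Prior failure to appear (+75%): $121900 × 1.75 = $213325.

$213325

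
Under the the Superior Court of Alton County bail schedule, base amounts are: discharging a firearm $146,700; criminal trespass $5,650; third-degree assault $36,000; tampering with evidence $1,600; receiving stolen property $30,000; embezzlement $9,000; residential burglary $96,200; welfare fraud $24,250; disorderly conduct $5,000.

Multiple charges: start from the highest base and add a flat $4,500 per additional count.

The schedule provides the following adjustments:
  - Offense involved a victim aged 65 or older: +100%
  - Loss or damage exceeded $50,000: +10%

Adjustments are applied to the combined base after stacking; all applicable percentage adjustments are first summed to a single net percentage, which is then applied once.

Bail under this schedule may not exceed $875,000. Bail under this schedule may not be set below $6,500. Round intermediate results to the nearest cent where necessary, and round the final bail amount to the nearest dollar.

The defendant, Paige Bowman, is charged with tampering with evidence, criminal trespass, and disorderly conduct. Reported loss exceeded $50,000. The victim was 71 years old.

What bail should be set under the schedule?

Base amounts from the schedule: tampering with evidence $1,600; criminal trespass $5,650; disorderly conduct $5,000.
Stacking rule: highest base plus $4,500 per additional charge. Highest is criminal trespass at $5,650; 2 additional charges → +$9,000. Combined base = $14,650.
Net percentage adjustment: +100% +10% = +110%. $14,650 × 2.1 = $30,765.
$30,765 is within the $875,000 maximum.
$30,765 is at or above the $6,500 minimum.

$30,765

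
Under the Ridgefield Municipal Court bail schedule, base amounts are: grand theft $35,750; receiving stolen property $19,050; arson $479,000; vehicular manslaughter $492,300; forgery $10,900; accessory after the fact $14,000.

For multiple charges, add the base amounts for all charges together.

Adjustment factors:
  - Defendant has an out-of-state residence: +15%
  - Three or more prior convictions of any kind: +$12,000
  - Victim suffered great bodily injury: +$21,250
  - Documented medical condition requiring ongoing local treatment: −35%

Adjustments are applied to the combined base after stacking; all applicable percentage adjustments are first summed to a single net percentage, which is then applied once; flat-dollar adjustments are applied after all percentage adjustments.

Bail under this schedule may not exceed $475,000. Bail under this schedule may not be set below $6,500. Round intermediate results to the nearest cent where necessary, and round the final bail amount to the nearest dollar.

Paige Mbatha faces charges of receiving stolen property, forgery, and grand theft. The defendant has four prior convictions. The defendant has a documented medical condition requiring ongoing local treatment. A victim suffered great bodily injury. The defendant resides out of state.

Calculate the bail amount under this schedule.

Base amounts from the schedule: receiving stolen property $19,050; forgery $10,900; grand theft $35,750.
Stacking rule: sum of all bases. $19,050 + $10,900 + $35,750 = $65,700.
Net percentage adjustment: +15% −35% = −20%. $65,700 × 0.8 = $52,560.
Three or more prior convictions of any kind (+$12,000 flat): $52,560 + $12,000 = $64,560.
Victim suffered great bodily injury (+$21,250 flat): $64,560 + $21,250 = $85,810.
$85,810 is within the $475,000 maximum.
$85,810 is at or above the $6,500 minimum.

$85,810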